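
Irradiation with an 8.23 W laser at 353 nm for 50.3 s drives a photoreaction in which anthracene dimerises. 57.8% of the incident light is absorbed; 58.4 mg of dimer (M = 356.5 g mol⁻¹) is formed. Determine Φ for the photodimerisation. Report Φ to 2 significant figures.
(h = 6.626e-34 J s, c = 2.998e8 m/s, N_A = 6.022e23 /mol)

Φ = 0.23

Product: 58.4 mg / 356.5 g mol⁻¹ = 1.638e-4 mol.
Photon energy at 353 nm: hc/λ = (6.626e-34)(2.998e8)/(353e-9) = 5.627e-19 J.
Energy delivered: (8.23 W)(50.3 s) = 414.0 J.
Photons incident: 414.0 / 5.627e-19 = 7.357e20, i.e. 7.357e20/6.022e23 = 0.001222 mol.
Photons absorbed: 0.578 × 0.001222 = 7.063e-4 mol.
Φ = 1.638e-4 mol / 7.063e-4 mol photons = 0.23.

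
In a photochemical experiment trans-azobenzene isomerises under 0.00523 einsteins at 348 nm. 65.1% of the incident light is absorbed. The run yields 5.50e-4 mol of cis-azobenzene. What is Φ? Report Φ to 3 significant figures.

Φ = 0.162

Photons absorbed: 0.651 × 0.00523 = 0.003405 mol.
Φ = 5.50e-4 mol / 0.003405 mol photons = 0.162.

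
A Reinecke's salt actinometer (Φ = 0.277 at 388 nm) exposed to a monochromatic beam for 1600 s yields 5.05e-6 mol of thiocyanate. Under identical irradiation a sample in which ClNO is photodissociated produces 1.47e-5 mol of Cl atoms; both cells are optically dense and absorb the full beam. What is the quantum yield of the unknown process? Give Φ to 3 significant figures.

Photons absorbed by the actinometer: 5.05e-6 / 0.277 = 1.823e-5 mol.
Φ(unknown) = 1.47e-5 / 1.823e-5 = 0.806.

Φ = 0.806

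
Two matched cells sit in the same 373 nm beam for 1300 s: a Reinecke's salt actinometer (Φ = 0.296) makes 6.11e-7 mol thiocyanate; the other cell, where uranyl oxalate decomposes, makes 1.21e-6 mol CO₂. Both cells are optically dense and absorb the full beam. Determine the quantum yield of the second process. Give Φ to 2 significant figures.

Φ = 0.59

Photons absorbed by the actinometer: 6.11e-7 / 0.296 = 2.064e-6 mol.
Φ(unknown) = 1.21e-6 / 2.064e-6 = 0.59.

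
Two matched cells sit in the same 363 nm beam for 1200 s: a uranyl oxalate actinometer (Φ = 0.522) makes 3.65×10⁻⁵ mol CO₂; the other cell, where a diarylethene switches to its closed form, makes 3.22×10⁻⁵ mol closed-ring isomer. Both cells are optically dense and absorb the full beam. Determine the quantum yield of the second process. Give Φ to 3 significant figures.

Φ = 0.461

Photons absorbed by the actinometer: 3.65×10⁻⁵ / 0.522 = 6.992×10⁻⁵ mol.
Φ(unknown) = 3.22×10⁻⁵ / 6.992×10⁻⁵ = 0.461.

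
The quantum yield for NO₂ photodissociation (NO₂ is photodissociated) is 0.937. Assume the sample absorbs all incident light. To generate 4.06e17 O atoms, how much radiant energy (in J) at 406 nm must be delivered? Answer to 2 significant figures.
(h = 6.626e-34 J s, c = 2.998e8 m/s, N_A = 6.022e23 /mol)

Product: 4.06e17 / 6.022e23 = 6.742e-7 mol.
Photons that must be absorbed: 6.742e-7 / 0.937 = 7.195e-7 mol.
Photon energy: hc/λ = 4.893e-19 J; per mole, 2.947e5 J mol⁻¹.
Energy required: 7.195e-7 × 2.947e5 = 0.21 J.

0.21 J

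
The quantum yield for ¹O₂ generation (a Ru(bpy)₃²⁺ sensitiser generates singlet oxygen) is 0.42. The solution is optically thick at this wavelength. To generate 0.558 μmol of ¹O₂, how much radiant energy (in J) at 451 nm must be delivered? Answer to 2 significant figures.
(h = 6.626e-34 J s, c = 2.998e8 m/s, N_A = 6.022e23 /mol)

Product: 0.558 μmol = 5.58e-7 mol.
Photons that must be absorbed: 5.58e-7 / 0.42 = 1.329e-6 mol.
Photon energy: hc/λ = 4.405e-19 J; per mole, 2.653e5 J mol⁻¹.
Energy required: 1.329e-6 × 2.653e5 = 0.35 J.

0.35 J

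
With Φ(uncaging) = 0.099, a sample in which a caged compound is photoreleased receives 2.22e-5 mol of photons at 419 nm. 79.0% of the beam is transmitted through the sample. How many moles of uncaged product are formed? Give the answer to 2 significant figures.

Fraction absorbed: 1 − 79.0/100 = 0.2100.
Photons absorbed: 0.2100 × 2.22e-5 = 4.662e-6 mol.
Product: Φ × n_abs = 0.099 × 4.662e-6 = 4.615e-7 mol.

4.6e-7 mol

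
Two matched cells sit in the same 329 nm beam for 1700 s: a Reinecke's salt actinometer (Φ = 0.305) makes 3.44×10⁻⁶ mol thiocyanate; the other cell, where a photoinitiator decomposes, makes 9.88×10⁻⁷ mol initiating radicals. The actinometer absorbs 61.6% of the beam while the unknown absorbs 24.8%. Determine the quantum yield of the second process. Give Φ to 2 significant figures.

Φ = 0.22

Photons absorbed by the actinometer: 3.44×10⁻⁶ / 0.305 = 1.128×10⁻⁵ mol.
Incident flux: 1.128×10⁻⁵ / 0.616 = 1.831×10⁻⁵ einstein.
Absorbed by unknown: 0.248 × 1.831×10⁻⁵ = 4.541×10⁻⁶ mol.
Φ(unknown) = 9.88×10⁻⁷ / 4.541×10⁻⁶ = 0.22.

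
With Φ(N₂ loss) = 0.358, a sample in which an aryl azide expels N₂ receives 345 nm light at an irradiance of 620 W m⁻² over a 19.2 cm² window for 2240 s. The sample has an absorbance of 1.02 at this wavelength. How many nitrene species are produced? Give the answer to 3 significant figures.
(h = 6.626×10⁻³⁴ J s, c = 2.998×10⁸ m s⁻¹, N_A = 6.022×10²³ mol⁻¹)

1.50×10²¹ species

Photon energy at 345 nm: hc/λ = (6.626×10⁻³⁴)(2.998×10⁸)/(345×10⁻⁹) = 5.758×10⁻¹⁹ J.
Energy delivered: (620 W m⁻²)(19.2×10⁻⁴ m²)(2240 s) = 2666 J.
Photons incident: 2666 / 5.758×10⁻¹⁹ = 4.630×10²¹, i.e. 4.630×10²¹/6.022×10²³ = 0.007688 mol.
Fraction absorbed: 1 − 10^(−1.02) = 0.9045.
Photons absorbed: 0.9045 × 0.007688 = 0.006954 mol.
Product: Φ × n_abs = 0.358 × 0.006954 = 0.002490 mol.
As a count: 0.002490 × 6.022×10²³ = 1.50×10²¹.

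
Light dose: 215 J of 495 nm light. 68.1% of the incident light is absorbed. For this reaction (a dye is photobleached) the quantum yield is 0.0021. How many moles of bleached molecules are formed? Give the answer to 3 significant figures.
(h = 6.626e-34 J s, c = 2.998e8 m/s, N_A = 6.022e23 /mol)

1.27e-6 mol

Photon energy at 495 nm: hc/λ = (6.626e-34)(2.998e8)/(495e-9) = 4.013e-19 J.
Photons incident: 215 / 4.013e-19 = 5.358e20, i.e. 5.358e20/6.022e23 = 8.897e-4 mol.
Photons absorbed: 0.681 × 8.897e-4 = 6.059e-4 mol.
Product: Φ × n_abs = 0.0021 × 6.059e-4 = 1.272e-6 mol.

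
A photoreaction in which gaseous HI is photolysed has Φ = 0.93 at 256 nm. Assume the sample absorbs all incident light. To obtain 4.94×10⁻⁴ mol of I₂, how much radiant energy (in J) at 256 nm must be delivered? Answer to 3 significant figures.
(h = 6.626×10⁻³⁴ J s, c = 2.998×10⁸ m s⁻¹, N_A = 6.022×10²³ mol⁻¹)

Photons that must be absorbed: 4.94×10⁻⁴ / 0.93 = 5.312×10⁻⁴ mol.
Photon energy: hc/λ = 7.760×10⁻¹⁹ J; per mole, 4.673×10⁵ J mol⁻¹.
Energy required: 5.312×10⁻⁴ × 4.673×10⁵ = 248 J.

248 J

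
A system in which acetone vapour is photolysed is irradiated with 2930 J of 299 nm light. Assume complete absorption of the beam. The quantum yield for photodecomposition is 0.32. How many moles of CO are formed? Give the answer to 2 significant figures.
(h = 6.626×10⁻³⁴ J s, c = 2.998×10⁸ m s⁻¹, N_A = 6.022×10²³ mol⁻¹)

0.0023 mol

Photon energy at 299 nm: hc/λ = (6.626×10⁻³⁴)(2.998×10⁸)/(299×10⁻⁹) = 6.644×10⁻¹⁹ J.
Photons incident: 2930 / 6.644×10⁻¹⁹ = 4.410×10²¹, i.e. 4.410×10²¹/6.022×10²³ = 0.007323 mol.
Product: Φ × n_abs = 0.32 × 0.007323 = 0.002343 mol.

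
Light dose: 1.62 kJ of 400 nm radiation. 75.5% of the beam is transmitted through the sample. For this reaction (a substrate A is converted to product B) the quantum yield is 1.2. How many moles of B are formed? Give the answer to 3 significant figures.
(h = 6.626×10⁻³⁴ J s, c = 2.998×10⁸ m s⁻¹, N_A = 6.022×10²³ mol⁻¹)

Photon energy at 400 nm: hc/λ = (6.626×10⁻³⁴)(2.998×10⁸)/(400×10⁻⁹) = 4.966×10⁻¹⁹ J.
Incident energy: 1.62 kJ = 1620 J.
Photons incident: 1620 / 4.966×10⁻¹⁹ = 3.262×10²¹, i.e. 3.262×10²¹/6.022×10²³ = 0.005417 mol.
Fraction absorbed: 1 − 75.5/100 = 0.2450.
Photons absorbed: 0.2450 × 0.005417 = 0.001327 mol.
Product: Φ × n_abs = 1.2 × 0.001327 = 0.001592 mol.

0.00159 mol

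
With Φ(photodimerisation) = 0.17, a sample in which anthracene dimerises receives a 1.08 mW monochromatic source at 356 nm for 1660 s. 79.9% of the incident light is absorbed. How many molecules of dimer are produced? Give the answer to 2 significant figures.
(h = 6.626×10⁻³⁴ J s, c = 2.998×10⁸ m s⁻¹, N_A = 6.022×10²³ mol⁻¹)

Photon energy at 356 nm: hc/λ = (6.626×10⁻³⁴)(2.998×10⁸)/(356×10⁻⁹) = 5.580×10⁻¹⁹ J.
Energy delivered: (1.08 mW)(1660 s) = 1.793 J.
Photons incident: 1.793 / 5.580×10⁻¹⁹ = 3.213×10¹⁸, i.e. 3.213×10¹⁸/6.022×10²³ = 5.335×10⁻⁶ mol.
Photons absorbed: 0.799 × 5.335×10⁻⁶ = 4.263×10⁻⁶ mol.
Product: Φ × n_abs = 0.17 × 4.263×10⁻⁶ = 7.247×10⁻⁷ mol.
As a count: 7.247×10⁻⁷ × 6.022×10²³ = 4.4×10¹⁷.

4.4×10¹⁷ molecules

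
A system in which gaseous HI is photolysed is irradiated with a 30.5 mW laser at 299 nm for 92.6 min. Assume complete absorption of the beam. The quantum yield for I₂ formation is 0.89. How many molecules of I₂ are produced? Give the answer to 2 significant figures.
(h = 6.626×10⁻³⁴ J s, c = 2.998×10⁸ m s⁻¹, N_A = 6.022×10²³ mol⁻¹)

Photon energy at 299 nm: hc/λ = (6.626×10⁻³⁴)(2.998×10⁸)/(299×10⁻⁹) = 6.644×10⁻¹⁹ J.
Energy delivered: (30.5 mW)(5556 s) = 169.5 J.
Photons incident: 169.5 / 6.644×10⁻¹⁹ = 2.551×10²⁰, i.e. 2.551×10²⁰/6.022×10²³ = 4.236×10⁻⁴ mol.
Product: Φ × n_abs = 0.89 × 4.236×10⁻⁴ = 3.770×10⁻⁴ mol.
As a count: 3.770×10⁻⁴ × 6.022×10²³ = 2.3×10²⁰.

2.3×10²⁰ molecules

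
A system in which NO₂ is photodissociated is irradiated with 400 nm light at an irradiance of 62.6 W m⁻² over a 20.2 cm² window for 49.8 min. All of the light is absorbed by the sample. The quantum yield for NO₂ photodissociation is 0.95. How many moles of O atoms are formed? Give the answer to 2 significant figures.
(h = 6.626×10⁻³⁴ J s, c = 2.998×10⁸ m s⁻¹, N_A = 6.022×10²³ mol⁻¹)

Photon energy at 400 nm: hc/λ = (6.626×10⁻³⁴)(2.998×10⁸)/(400×10⁻⁹) = 4.966×10⁻¹⁹ J.
Energy delivered: (62.6 W m⁻²)(20.2×10⁻⁴ m²)(2988 s) = 377.8 J.
Photons incident: 377.8 / 4.966×10⁻¹⁹ = 7.608×10²⁰, i.e. 7.608×10²⁰/6.022×10²³ = 0.001263 mol.
Product: Φ × n_abs = 0.95 × 0.001263 = 0.001200 mol.

0.0012 mol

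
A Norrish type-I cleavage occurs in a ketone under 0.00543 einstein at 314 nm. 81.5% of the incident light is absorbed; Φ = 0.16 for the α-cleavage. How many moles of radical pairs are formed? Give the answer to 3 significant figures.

Photons absorbed: 0.815 × 0.00543 = 0.004425 mol.
Product: Φ × n_abs = 0.16 × 0.004425 = 7.080×10⁻⁴ mol.

7.08×10⁻⁴ mol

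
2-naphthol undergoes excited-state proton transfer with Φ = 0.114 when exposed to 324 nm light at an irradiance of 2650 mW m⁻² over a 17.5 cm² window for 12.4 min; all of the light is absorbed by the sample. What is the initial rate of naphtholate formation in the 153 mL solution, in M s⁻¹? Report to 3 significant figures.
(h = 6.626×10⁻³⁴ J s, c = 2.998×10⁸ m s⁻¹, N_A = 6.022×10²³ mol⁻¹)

Photon energy at 324 nm: hc/λ = (6.626×10⁻³⁴)(2.998×10⁸)/(324×10⁻⁹) = 6.131×10⁻¹⁹ J.
Energy delivered: (2650 mW m⁻²)(17.5×10⁻⁴ m²)(744 s) = 3.450 J.
Photons incident: 3.450 / 6.131×10⁻¹⁹ = 5.627×10¹⁸, i.e. 5.627×10¹⁸/6.022×10²³ = 9.344×10⁻⁶ mol.
Product formed: 0.114 × 9.344×10⁻⁶ = 1.065×10⁻⁶ mol.
Rate: 1.065×10⁻⁶ mol / (744 s × 0.153 L) = 9.36×10⁻⁹ M s⁻¹.

9.36×10⁻⁹ M s⁻¹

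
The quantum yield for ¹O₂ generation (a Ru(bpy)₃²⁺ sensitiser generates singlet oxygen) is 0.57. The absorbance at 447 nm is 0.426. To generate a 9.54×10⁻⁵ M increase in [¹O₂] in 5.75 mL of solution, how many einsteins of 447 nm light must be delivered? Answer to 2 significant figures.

1.5×10⁻⁶ einstein

Product: (9.54×10⁻⁵ M)(0.00575 L) = 5.486×10⁻⁷ mol.
Photons that must be absorbed: 5.486×10⁻⁷ / 0.57 = 9.625×10⁻⁷ mol.
Fraction absorbed: 1 − 10^(−0.426) = 0.6250.
Incident photons needed: 9.625×10⁻⁷ / 0.6250 = 1.540×10⁻⁶ mol.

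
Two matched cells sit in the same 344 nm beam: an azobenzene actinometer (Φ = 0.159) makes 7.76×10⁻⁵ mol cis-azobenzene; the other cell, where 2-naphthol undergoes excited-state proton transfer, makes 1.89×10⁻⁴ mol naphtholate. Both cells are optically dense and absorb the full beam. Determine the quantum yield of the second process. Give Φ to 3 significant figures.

Φ = 0.387

Photons absorbed by the actinometer: 7.76×10⁻⁵ / 0.159 = 4.881×10⁻⁴ mol.
Φ(unknown) = 1.89×10⁻⁴ / 4.881×10⁻⁴ = 0.387.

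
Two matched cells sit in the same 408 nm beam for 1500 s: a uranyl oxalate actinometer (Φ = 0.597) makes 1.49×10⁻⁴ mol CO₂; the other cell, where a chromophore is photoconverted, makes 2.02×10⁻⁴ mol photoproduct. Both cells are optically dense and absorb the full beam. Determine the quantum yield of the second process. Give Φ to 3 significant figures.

Photons absorbed by the actinometer: 1.49×10⁻⁴ / 0.597 = 2.496×10⁻⁴ mol.
Φ(unknown) = 2.02×10⁻⁴ / 2.496×10⁻⁴ = 0.809.

Φ = 0.809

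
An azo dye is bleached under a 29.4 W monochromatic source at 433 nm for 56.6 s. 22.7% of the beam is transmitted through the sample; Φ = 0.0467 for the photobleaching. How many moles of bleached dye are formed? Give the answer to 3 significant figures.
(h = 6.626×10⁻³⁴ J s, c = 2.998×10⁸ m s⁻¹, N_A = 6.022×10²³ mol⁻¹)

Photon energy at 433 nm: hc/λ = (6.626×10⁻³⁴)(2.998×10⁸)/(433×10⁻⁹) = 4.588×10⁻¹⁹ J.
Energy delivered: (29.4 W)(56.6 s) = 1664 J.
Photons incident: 1664 / 4.588×10⁻¹⁹ = 3.627×10²¹, i.e. 3.627×10²¹/6.022×10²³ = 0.006023 mol.
Fraction absorbed: 1 − 22.7/100 = 0.7730.
Photons absorbed: 0.7730 × 0.006023 = 0.004656 mol.
Product: Φ × n_abs = 0.0467 × 0.004656 = 2.174×10⁻⁴ mol.

2.17×10⁻⁴ mol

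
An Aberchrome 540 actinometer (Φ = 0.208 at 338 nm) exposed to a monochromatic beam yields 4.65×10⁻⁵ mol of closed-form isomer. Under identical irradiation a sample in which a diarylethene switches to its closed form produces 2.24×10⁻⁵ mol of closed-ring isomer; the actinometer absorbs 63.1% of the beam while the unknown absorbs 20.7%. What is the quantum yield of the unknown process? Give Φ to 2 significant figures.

Φ = 0.31

Photons absorbed by the actinometer: 4.65×10⁻⁵ / 0.208 = 2.236×10⁻⁴ mol.
Incident flux: 2.236×10⁻⁴ / 0.631 = 3.544×10⁻⁴ einstein.
Absorbed by unknown: 0.207 × 3.544×10⁻⁴ = 7.336×10⁻⁵ mol.
Φ(unknown) = 2.24×10⁻⁵ / 7.336×10⁻⁵ = 0.31.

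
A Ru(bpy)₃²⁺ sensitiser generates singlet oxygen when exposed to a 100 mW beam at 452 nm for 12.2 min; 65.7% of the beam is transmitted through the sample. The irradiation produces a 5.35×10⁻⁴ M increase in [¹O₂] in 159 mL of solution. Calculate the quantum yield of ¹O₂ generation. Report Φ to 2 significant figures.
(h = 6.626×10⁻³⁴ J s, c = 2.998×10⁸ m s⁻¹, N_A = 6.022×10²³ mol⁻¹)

Product: (5.35×10⁻⁴ M)(0.159 L) = 8.507×10⁻⁵ mol.
Photon energy at 452 nm: hc/λ = (6.626×10⁻³⁴)(2.998×10⁸)/(452×10⁻⁹) = 4.395×10⁻¹⁹ J.
Energy delivered: (100 mW)(732 s) = 73.20 J.
Photons incident: 73.20 / 4.395×10⁻¹⁹ = 1.666×10²⁰, i.e. 1.666×10²⁰/6.022×10²³ = 2.767×10⁻⁴ mol.
Fraction absorbed: 1 − 65.7/100 = 0.3430.
Photons absorbed: 0.3430 × 2.767×10⁻⁴ = 9.491×10⁻⁵ mol.
Φ = 8.507×10⁻⁵ mol / 9.491×10⁻⁵ mol photons = 0.90.

Φ = 0.90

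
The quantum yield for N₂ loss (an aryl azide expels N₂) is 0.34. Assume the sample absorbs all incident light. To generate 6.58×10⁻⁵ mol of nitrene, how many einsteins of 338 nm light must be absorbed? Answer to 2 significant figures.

Photons that must be absorbed: 6.58×10⁻⁵ / 0.34 = 1.935×10⁻⁴ mol.

1.9×10⁻⁴ einstein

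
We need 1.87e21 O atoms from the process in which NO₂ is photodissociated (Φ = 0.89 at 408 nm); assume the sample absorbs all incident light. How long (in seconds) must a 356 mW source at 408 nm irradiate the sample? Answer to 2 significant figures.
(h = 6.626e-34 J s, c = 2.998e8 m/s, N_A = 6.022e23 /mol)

t ≈ 2900 s

Product: 1.87e21 / 6.022e23 = 0.003105 mol.
Photons that must be absorbed: 0.003105 / 0.89 = 0.003489 mol.
Photon energy: hc/λ = 4.869e-19 J; per mole, 2.932e5 J mol⁻¹.
Energy required: 0.003489 × 2.932e5 = 1023 J.
Time: 1023 J / 0.356 W = 2900 s.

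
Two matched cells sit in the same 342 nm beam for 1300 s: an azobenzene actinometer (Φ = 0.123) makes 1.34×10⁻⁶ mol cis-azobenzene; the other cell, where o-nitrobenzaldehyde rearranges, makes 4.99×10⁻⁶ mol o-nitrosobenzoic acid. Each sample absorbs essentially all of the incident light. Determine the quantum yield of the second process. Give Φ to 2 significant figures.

Φ = 0.46

Photons absorbed by the actinometer: 1.34×10⁻⁶ / 0.123 = 1.089×10⁻⁵ mol.
Φ(unknown) = 4.99×10⁻⁶ / 1.089×10⁻⁵ = 0.46.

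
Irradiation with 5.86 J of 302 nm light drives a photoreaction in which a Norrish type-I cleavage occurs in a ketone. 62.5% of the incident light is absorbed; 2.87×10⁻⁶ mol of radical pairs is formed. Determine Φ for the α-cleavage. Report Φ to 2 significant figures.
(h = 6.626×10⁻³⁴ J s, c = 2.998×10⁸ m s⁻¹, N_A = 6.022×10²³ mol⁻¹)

Photon energy at 302 nm: hc/λ = (6.626×10⁻³⁴)(2.998×10⁸)/(302×10⁻⁹) = 6.578×10⁻¹⁹ J.
Photons incident: 5.86 / 6.578×10⁻¹⁹ = 8.908×10¹⁸, i.e. 8.908×10¹⁸/6.022×10²³ = 1.479×10⁻⁵ mol.
Photons absorbed: 0.625 × 1.479×10⁻⁵ = 9.244×10⁻⁶ mol.
Φ = 2.87×10⁻⁶ mol / 9.244×10⁻⁶ mol photons = 0.31.

Φ = 0.31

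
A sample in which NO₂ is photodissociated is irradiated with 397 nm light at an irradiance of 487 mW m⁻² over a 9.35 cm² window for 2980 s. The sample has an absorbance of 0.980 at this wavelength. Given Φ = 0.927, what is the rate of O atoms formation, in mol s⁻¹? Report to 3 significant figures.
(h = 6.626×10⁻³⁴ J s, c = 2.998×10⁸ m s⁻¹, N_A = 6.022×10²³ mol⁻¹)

1.25×10⁻⁹ mol s⁻¹

Photon energy at 397 nm: hc/λ = (6.626×10⁻³⁴)(2.998×10⁸)/(397×10⁻⁹) = 5.004×10⁻¹⁹ J.
Energy delivered: (487 mW m⁻²)(9.35×10⁻⁴ m²)(2980 s) = 1.357 J.
Photons incident: 1.357 / 5.004×10⁻¹⁹ = 2.712×10¹⁸, i.e. 2.712×10¹⁸/6.022×10²³ = 4.503×10⁻⁶ mol.
Fraction absorbed: 1 − 10^(−0.980) = 0.8953.
Photons absorbed: 0.8953 × 4.503×10⁻⁶ = 4.032×10⁻⁶ mol.
Product formed: 0.927 × 4.032×10⁻⁶ = 3.738×10⁻⁶ mol.
Rate: 3.738×10⁻⁶ / 2980 s = 1.25×10⁻⁹ mol s⁻¹.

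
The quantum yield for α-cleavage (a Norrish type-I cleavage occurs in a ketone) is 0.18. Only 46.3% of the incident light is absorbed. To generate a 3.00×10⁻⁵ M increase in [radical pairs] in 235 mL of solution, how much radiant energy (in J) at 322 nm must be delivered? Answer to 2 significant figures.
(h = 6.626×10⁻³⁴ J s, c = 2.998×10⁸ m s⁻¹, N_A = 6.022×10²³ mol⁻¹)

Product: (3.00×10⁻⁵ M)(0.235 L) = 7.050×10⁻⁶ mol.
Photons that must be absorbed: 7.050×10⁻⁶ / 0.18 = 3.917×10⁻⁵ mol.
Incident photons needed: 3.917×10⁻⁵ / 0.463 = 8.460×10⁻⁵ mol.
Photon energy: hc/λ = 6.169×10⁻¹⁹ J; per mole, 3.715×10⁵ J mol⁻¹.
Energy required: 8.460×10⁻⁵ × 3.715×10⁵ = 31 J.

31 J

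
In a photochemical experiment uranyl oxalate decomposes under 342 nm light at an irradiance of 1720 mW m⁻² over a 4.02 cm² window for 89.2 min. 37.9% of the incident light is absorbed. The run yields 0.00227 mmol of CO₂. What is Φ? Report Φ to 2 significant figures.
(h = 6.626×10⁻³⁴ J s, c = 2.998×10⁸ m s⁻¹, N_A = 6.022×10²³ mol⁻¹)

Φ = 0.57

Product: 0.00227 mmol = 2.27×10⁻⁶ mol.
Photon energy at 342 nm: hc/λ = (6.626×10⁻³⁴)(2.998×10⁸)/(342×10⁻⁹) = 5.808×10⁻¹⁹ J.
Energy delivered: (1720 mW m⁻²)(4.02×10⁻⁴ m²)(5352 s) = 3.701 J.
Photons incident: 3.701 / 5.808×10⁻¹⁹ = 6.372×10¹⁸, i.e. 6.372×10¹⁸/6.022×10²³ = 1.058×10⁻⁵ mol.
Photons absorbed: 0.379 × 1.058×10⁻⁵ = 4.010×10⁻⁶ mol.
Φ = 2.27×10⁻⁶ mol / 4.010×10⁻⁶ mol photons = 0.57.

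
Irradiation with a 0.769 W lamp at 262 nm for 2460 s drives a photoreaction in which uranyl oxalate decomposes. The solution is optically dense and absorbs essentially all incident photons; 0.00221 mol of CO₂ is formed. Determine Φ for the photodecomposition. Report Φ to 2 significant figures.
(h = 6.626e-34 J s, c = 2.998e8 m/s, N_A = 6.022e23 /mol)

Φ = 0.53

Photon energy at 262 nm: hc/λ = (6.626e-34)(2.998e8)/(262e-9) = 7.582e-19 J.
Energy delivered: (0.769 W)(2460 s) = 1892 J.
Photons incident: 1892 / 7.582e-19 = 2.495e21, i.e. 2.495e21/6.022e23 = 0.004143 mol.
Φ = 0.00221 mol / 0.004143 mol photons = 0.53.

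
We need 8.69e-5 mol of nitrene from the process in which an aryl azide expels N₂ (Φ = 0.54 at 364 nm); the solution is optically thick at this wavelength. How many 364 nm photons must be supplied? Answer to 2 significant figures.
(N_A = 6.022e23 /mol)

9.7e19 photons

Photons that must be absorbed: 8.69e-5 / 0.54 = 1.609e-4 mol.
Photon count: 1.609e-4 × 6.022e23 = 9.7e19.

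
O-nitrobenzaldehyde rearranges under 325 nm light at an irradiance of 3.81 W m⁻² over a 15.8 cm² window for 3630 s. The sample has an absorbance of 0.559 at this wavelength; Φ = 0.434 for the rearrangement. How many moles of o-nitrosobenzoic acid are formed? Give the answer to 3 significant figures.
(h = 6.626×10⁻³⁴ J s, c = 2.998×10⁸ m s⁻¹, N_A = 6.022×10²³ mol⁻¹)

1.87×10⁻⁵ mol

Photon energy at 325 nm: hc/λ = (6.626×10⁻³⁴)(2.998×10⁸)/(325×10⁻⁹) = 6.112×10⁻¹⁹ J.
Energy delivered: (3.81 W m⁻²)(15.8×10⁻⁴ m²)(3630 s) = 21.85 J.
Photons incident: 21.85 / 6.112×10⁻¹⁹ = 3.575×10¹⁹, i.e. 3.575×10¹⁹/6.022×10²³ = 5.937×10⁻⁵ mol.
Fraction absorbed: 1 − 10^(−0.559) = 0.7239.
Photons absorbed: 0.7239 × 5.937×10⁻⁵ = 4.298×10⁻⁵ mol.
Product: Φ × n_abs = 0.434 × 4.298×10⁻⁵ = 1.865×10⁻⁵ mol.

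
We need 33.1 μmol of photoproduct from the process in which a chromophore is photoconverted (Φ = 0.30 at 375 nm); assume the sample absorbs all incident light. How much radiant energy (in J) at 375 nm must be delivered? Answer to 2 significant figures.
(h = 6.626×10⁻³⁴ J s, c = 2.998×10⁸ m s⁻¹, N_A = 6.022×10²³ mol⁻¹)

35 J

Product: 33.1 μmol = 3.31×10⁻⁵ mol.
Photons that must be absorbed: 3.31×10⁻⁵ / 0.30 = 1.103×10⁻⁴ mol.
Photon energy: hc/λ = 5.297×10⁻¹⁹ J; per mole, 3.190×10⁵ J mol⁻¹.
Energy required: 1.103×10⁻⁴ × 3.190×10⁵ = 35 J.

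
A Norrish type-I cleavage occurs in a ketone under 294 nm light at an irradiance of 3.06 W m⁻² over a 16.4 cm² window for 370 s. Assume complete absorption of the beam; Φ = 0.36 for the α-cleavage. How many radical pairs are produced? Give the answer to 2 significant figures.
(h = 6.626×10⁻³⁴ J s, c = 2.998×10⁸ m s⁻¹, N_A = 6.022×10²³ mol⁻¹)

9.9×10¹⁷ radical pairs

Photon energy at 294 nm: hc/λ = (6.626×10⁻³⁴)(2.998×10⁸)/(294×10⁻⁹) = 6.757×10⁻¹⁹ J.
Energy delivered: (3.06 W m⁻²)(16.4×10⁻⁴ m²)(370 s) = 1.857 J.
Photons incident: 1.857 / 6.757×10⁻¹⁹ = 2.748×10¹⁸, i.e. 2.748×10¹⁸/6.022×10²³ = 4.563×10⁻⁶ mol.
Product: Φ × n_abs = 0.36 × 4.563×10⁻⁶ = 1.643×10⁻⁶ mol.
As a count: 1.643×10⁻⁶ × 6.022×10²³ = 9.9×10¹⁷.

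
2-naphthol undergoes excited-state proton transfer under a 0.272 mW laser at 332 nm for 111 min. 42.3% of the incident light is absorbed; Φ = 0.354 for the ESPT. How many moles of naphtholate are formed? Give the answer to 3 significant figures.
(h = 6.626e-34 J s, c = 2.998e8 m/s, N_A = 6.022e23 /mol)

7.53e-7 mol

Photon energy at 332 nm: hc/λ = (6.626e-34)(2.998e8)/(332e-9) = 5.983e-19 J.
Energy delivered: (0.272 mW)(6660 s) = 1.812 J.
Photons incident: 1.812 / 5.983e-19 = 3.029e18, i.e. 3.029e18/6.022e23 = 5.030e-6 mol.
Photons absorbed: 0.423 × 5.030e-6 = 2.128e-6 mol.
Product: Φ × n_abs = 0.354 × 2.128e-6 = 7.533e-7 mol.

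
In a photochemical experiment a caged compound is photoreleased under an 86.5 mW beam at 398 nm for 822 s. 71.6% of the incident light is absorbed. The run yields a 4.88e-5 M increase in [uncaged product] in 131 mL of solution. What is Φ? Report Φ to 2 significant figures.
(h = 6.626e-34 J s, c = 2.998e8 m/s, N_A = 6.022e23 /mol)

Φ = 0.038

Product: (4.88e-5 M)(0.131 L) = 6.393e-6 mol.
Photon energy at 398 nm: hc/λ = (6.626e-34)(2.998e8)/(398e-9) = 4.991e-19 J.
Energy delivered: (86.5 mW)(822 s) = 71.10 J.
Photons incident: 71.10 / 4.991e-19 = 1.425e20, i.e. 1.425e20/6.022e23 = 2.366e-4 mol.
Photons absorbed: 0.716 × 2.366e-4 = 1.694e-4 mol.
Φ = 6.393e-6 mol / 1.694e-4 mol photons = 0.038.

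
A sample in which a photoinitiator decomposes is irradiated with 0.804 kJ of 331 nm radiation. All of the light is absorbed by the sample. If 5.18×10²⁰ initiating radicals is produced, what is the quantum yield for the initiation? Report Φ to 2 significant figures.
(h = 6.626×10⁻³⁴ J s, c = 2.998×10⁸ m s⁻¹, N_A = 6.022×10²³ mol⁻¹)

Φ = 0.39

Product: 5.18×10²⁰ / 6.022×10²³ = 8.602×10⁻⁴ mol.
Photon energy at 331 nm: hc/λ = (6.626×10⁻³⁴)(2.998×10⁸)/(331×10⁻⁹) = 6.001×10⁻¹⁹ J.
Incident energy: 0.804 kJ = 804 J.
Photons incident: 804 / 6.001×10⁻¹⁹ = 1.340×10²¹, i.e. 1.340×10²¹/6.022×10²³ = 0.002225 mol.
Φ = 8.602×10⁻⁴ mol / 0.002225 mol photons = 0.39.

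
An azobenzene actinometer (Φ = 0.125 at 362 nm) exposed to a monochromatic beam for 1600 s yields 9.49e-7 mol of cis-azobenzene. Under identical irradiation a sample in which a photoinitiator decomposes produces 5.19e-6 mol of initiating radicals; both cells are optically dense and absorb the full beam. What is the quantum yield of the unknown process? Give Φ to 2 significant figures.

Photons absorbed by the actinometer: 9.49e-7 / 0.125 = 7.592e-6 mol.
Φ(unknown) = 5.19e-6 / 7.592e-6 = 0.68.

Φ = 0.68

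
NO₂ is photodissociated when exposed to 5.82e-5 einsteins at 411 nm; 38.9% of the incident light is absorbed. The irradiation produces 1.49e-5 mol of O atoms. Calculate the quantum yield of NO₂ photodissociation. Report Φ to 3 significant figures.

Photons absorbed: 0.389 × 5.82e-5 = 2.264e-5 mol.
Φ = 1.49e-5 mol / 2.264e-5 mol photons = 0.658.

Φ = 0.658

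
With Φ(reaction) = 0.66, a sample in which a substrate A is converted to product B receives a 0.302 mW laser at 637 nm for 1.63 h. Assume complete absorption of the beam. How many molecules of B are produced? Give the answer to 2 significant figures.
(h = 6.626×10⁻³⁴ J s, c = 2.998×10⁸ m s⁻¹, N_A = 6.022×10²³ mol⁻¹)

Photon energy at 637 nm: hc/λ = (6.626×10⁻³⁴)(2.998×10⁸)/(637×10⁻⁹) = 3.118×10⁻¹⁹ J.
Energy delivered: (0.302 mW)(5868 s) = 1.772 J.
Photons incident: 1.772 / 3.118×10⁻¹⁹ = 5.683×10¹⁸, i.e. 5.683×10¹⁸/6.022×10²³ = 9.437×10⁻⁶ mol.
Product: Φ × n_abs = 0.66 × 9.437×10⁻⁶ = 6.228×10⁻⁶ mol.
As a count: 6.228×10⁻⁶ × 6.022×10²³ = 3.8×10¹⁸.

3.8×10¹⁸ molecules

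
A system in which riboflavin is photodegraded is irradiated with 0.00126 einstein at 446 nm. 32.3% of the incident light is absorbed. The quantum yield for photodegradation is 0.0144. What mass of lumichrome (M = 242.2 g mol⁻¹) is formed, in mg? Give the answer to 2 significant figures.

1.4 mg

Photons absorbed: 0.323 × 0.00126 = 4.070×10⁻⁴ mol.
Product: Φ × n_abs = 0.0144 × 4.070×10⁻⁴ = 5.861×10⁻⁶ mol.
Mass: 5.861×10⁻⁶ × 242.2 = 0.001420 g = 1.4 mg.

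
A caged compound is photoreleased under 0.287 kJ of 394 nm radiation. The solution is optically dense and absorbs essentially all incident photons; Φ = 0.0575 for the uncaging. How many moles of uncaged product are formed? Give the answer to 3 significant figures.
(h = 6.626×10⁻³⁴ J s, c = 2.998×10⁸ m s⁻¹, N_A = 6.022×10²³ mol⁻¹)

5.44×10⁻⁵ mol

Photon energy at 394 nm: hc/λ = (6.626×10⁻³⁴)(2.998×10⁸)/(394×10⁻⁹) = 5.042×10⁻¹⁹ J.
Incident energy: 0.287 kJ = 287 J.
Photons incident: 287 / 5.042×10⁻¹⁹ = 5.692×10²⁰, i.e. 5.692×10²⁰/6.022×10²³ = 9.452×10⁻⁴ mol.
Product: Φ × n_abs = 0.0575 × 9.452×10⁻⁴ = 5.435×10⁻⁵ mol.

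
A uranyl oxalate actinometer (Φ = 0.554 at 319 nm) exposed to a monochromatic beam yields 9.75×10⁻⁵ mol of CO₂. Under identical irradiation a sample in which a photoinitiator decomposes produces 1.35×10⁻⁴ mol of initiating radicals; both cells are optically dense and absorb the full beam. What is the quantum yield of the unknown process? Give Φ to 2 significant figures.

Φ = 0.77

Photons absorbed by the actinometer: 9.75×10⁻⁵ / 0.554 = 1.760×10⁻⁴ mol.
Φ(unknown) = 1.35×10⁻⁴ / 1.760×10⁻⁴ = 0.77.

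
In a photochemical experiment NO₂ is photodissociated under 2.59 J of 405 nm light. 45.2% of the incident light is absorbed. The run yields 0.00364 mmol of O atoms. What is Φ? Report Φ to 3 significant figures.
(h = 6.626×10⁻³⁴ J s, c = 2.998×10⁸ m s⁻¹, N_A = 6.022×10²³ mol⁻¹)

Φ = 0.918

Product: 0.00364 mmol = 3.64×10⁻⁶ mol.
Photon energy at 405 nm: hc/λ = (6.626×10⁻³⁴)(2.998×10⁸)/(405×10⁻⁹) = 4.905×10⁻¹⁹ J.
Photons incident: 2.59 / 4.905×10⁻¹⁹ = 5.280×10¹⁸, i.e. 5.280×10¹⁸/6.022×10²³ = 8.768×10⁻⁶ mol.
Photons absorbed: 0.452 × 8.768×10⁻⁶ = 3.963×10⁻⁶ mol.
Φ = 3.64×10⁻⁶ mol / 3.963×10⁻⁶ mol photons = 0.918.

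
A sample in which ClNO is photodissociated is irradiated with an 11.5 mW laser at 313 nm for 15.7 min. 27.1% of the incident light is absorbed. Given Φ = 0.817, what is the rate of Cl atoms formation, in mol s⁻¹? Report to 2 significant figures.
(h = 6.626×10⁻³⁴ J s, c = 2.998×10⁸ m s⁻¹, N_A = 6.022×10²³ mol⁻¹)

6.7×10⁻⁹ mol s⁻¹

Photon energy at 313 nm: hc/λ = (6.626×10⁻³⁴)(2.998×10⁸)/(313×10⁻⁹) = 6.347×10⁻¹⁹ J.
Energy delivered: (11.5 mW)(942 s) = 10.83 J.
Photons incident: 10.83 / 6.347×10⁻¹⁹ = 1.706×10¹⁹, i.e. 1.706×10¹⁹/6.022×10²³ = 2.833×10⁻⁵ mol.
Photons absorbed: 0.271 × 2.833×10⁻⁵ = 7.677×10⁻⁶ mol.
Product formed: 0.817 × 7.677×10⁻⁶ = 6.272×10⁻⁶ mol.
Rate: 6.272×10⁻⁶ / 942 s = 6.7×10⁻⁹ mol s⁻¹.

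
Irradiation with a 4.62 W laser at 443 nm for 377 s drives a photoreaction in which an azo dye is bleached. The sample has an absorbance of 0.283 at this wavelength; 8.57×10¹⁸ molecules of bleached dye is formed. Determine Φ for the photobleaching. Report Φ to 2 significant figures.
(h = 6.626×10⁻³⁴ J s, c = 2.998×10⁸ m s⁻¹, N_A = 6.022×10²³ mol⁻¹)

Φ = 0.0046

Product: 8.57×10¹⁸ / 6.022×10²³ = 1.423×10⁻⁵ mol.
Photon energy at 443 nm: hc/λ = (6.626×10⁻³⁴)(2.998×10⁸)/(443×10⁻⁹) = 4.484×10⁻¹⁹ J.
Energy delivered: (4.62 W)(377 s) = 1742 J.
Photons incident: 1742 / 4.484×10⁻¹⁹ = 3.885×10²¹, i.e. 3.885×10²¹/6.022×10²³ = 0.006451 mol.
Fraction absorbed: 1 − 10^(−0.283) = 0.4788.
Photons absorbed: 0.4788 × 0.006451 = 0.003089 mol.
Φ = 1.423×10⁻⁵ mol / 0.003089 mol photons = 0.0046.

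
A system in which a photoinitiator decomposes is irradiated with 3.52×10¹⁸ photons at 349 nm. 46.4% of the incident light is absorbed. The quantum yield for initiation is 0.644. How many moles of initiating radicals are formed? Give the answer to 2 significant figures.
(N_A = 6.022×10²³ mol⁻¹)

Moles of photons: 3.52×10¹⁸ / 6.022×10²³ = 5.845×10⁻⁶ mol.
Photons absorbed: 0.464 × 5.845×10⁻⁶ = 2.712×10⁻⁶ mol.
Product: Φ × n_abs = 0.644 × 2.712×10⁻⁶ = 1.747×10⁻⁶ mol.

1.7×10⁻⁶ mol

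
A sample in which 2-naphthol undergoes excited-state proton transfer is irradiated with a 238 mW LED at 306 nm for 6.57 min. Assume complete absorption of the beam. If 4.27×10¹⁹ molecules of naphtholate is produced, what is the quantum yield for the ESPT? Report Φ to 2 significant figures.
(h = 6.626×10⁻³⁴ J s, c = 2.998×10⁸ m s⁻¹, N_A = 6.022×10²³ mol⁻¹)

Φ = 0.30

Product: 4.27×10¹⁹ / 6.022×10²³ = 7.091×10⁻⁵ mol.
Photon energy at 306 nm: hc/λ = (6.626×10⁻³⁴)(2.998×10⁸)/(306×10⁻⁹) = 6.492×10⁻¹⁹ J.
Energy delivered: (238 mW)(394.2 s) = 93.82 J.
Photons incident: 93.82 / 6.492×10⁻¹⁹ = 1.445×10²⁰, i.e. 1.445×10²⁰/6.022×10²³ = 2.400×10⁻⁴ mol.
Φ = 7.091×10⁻⁵ mol / 2.400×10⁻⁴ mol photons = 0.30.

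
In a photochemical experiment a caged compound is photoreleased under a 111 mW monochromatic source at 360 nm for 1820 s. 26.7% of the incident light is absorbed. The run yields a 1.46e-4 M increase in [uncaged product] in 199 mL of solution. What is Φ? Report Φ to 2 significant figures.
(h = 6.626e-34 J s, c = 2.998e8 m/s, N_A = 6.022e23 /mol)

Product: (1.46e-4 M)(0.199 L) = 2.905e-5 mol.
Photon energy at 360 nm: hc/λ = (6.626e-34)(2.998e8)/(360e-9) = 5.518e-19 J.
Energy delivered: (111 mW)(1820 s) = 202.0 J.
Photons incident: 202.0 / 5.518e-19 = 3.661e20, i.e. 3.661e20/6.022e23 = 6.079e-4 mol.
Photons absorbed: 0.267 × 6.079e-4 = 1.623e-4 mol.
Φ = 2.905e-5 mol / 1.623e-4 mol photons = 0.18.

Φ = 0.18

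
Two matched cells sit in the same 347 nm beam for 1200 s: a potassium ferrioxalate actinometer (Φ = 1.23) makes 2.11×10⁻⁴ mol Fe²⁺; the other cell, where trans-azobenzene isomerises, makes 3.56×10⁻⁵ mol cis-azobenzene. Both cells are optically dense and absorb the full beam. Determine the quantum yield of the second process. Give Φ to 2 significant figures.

Photons absorbed by the actinometer: 2.11×10⁻⁴ / 1.23 = 1.715×10⁻⁴ mol.
Φ(unknown) = 3.56×10⁻⁵ / 1.715×10⁻⁴ = 0.21.

Φ = 0.21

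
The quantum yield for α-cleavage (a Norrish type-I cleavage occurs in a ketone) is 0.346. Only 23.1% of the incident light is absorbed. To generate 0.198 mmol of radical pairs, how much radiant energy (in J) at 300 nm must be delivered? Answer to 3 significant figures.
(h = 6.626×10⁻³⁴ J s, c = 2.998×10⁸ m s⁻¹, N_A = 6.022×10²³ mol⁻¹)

988 J

Product: 0.198 mmol = 1.98×10⁻⁴ mol.
Photons that must be absorbed: 1.98×10⁻⁴ / 0.346 = 5.723×10⁻⁴ mol.
Incident photons needed: 5.723×10⁻⁴ / 0.231 = 0.002477 mol.
Photon energy: hc/λ = 6.622×10⁻¹⁹ J; per mole, 3.988×10⁵ J mol⁻¹.
Energy required: 0.002477 × 3.988×10⁵ = 988 J.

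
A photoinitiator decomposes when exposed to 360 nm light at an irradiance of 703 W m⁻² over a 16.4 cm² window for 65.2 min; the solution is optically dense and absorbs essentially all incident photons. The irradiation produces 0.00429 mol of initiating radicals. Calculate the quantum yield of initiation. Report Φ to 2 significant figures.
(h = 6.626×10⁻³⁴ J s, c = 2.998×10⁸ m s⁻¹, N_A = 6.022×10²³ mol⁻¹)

Photon energy at 360 nm: hc/λ = (6.626×10⁻³⁴)(2.998×10⁸)/(360×10⁻⁹) = 5.518×10⁻¹⁹ J.
Energy delivered: (703 W m⁻²)(16.4×10⁻⁴ m²)(3912 s) = 4510 J.
Photons incident: 4510 / 5.518×10⁻¹⁹ = 8.173×10²¹, i.e. 8.173×10²¹/6.022×10²³ = 0.01357 mol.
Φ = 0.00429 mol / 0.01357 mol photons = 0.32.

Φ = 0.32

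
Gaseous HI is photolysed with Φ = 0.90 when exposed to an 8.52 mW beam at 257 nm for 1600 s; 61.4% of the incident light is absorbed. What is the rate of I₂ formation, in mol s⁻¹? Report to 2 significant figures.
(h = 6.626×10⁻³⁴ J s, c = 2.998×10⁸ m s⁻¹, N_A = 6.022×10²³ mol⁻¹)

Photon energy at 257 nm: hc/λ = (6.626×10⁻³⁴)(2.998×10⁸)/(257×10⁻⁹) = 7.729×10⁻¹⁹ J.
Energy delivered: (8.52 mW)(1600 s) = 13.63 J.
Photons incident: 13.63 / 7.729×10⁻¹⁹ = 1.763×10¹⁹, i.e. 1.763×10¹⁹/6.022×10²³ = 2.928×10⁻⁵ mol.
Photons absorbed: 0.614 × 2.928×10⁻⁵ = 1.798×10⁻⁵ mol.
Product formed: 0.90 × 1.798×10⁻⁵ = 1.618×10⁻⁵ mol.
Rate: 1.618×10⁻⁵ / 1600 s = 1.0×10⁻⁸ mol s⁻¹.

1.0×10⁻⁸ mol s⁻¹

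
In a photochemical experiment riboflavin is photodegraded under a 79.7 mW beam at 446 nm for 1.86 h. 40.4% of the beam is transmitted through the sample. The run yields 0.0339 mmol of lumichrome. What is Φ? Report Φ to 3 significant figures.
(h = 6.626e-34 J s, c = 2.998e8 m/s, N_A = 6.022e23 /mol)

Φ = 0.0286

Product: 0.0339 mmol = 3.39e-5 mol.
Photon energy at 446 nm: hc/λ = (6.626e-34)(2.998e8)/(446e-9) = 4.454e-19 J.
Energy delivered: (79.7 mW)(6696 s) = 533.7 J.
Photons incident: 533.7 / 4.454e-19 = 1.198e21, i.e. 1.198e21/6.022e23 = 0.001989 mol.
Fraction absorbed: 1 − 40.4/100 = 0.5960.
Photons absorbed: 0.5960 × 0.001989 = 0.001185 mol.
Φ = 3.39e-5 mol / 0.001185 mol photons = 0.0286.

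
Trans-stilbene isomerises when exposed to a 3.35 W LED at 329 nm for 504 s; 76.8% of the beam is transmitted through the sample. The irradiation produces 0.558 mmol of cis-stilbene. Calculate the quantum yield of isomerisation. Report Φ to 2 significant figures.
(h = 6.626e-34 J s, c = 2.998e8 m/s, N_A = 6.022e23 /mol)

Φ = 0.52

Product: 0.558 mmol = 5.58e-4 mol.
Photon energy at 329 nm: hc/λ = (6.626e-34)(2.998e8)/(329e-9) = 6.038e-19 J.
Energy delivered: (3.35 W)(504 s) = 1688 J.
Photons incident: 1688 / 6.038e-19 = 2.796e21, i.e. 2.796e21/6.022e23 = 0.004643 mol.
Fraction absorbed: 1 − 76.8/100 = 0.2320.
Photons absorbed: 0.2320 × 0.004643 = 0.001077 mol.
Φ = 5.58e-4 mol / 0.001077 mol photons = 0.52.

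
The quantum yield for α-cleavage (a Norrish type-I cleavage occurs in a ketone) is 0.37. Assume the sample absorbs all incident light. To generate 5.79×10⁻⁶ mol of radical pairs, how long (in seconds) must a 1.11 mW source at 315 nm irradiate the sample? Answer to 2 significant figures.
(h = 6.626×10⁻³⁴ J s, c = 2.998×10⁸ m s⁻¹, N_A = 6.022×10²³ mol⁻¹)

t ≈ 5400 s

Photons that must be absorbed: 5.79×10⁻⁶ / 0.37 = 1.565×10⁻⁵ mol.
Photon energy: hc/λ = 6.306×10⁻¹⁹ J; per mole, 3.797×10⁵ J mol⁻¹.
Energy required: 1.565×10⁻⁵ × 3.797×10⁵ = 5.942 J.
Time: 5.942 J / 0.00111 W = 5400 s.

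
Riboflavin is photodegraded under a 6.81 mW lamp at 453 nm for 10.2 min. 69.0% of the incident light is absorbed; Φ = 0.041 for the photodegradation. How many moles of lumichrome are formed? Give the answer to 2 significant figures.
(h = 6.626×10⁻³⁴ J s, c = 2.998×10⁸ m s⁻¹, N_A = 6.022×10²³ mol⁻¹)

4.5×10⁻⁷ mol

Photon energy at 453 nm: hc/λ = (6.626×10⁻³⁴)(2.998×10⁸)/(453×10⁻⁹) = 4.385×10⁻¹⁹ J.
Energy delivered: (6.81 mW)(612 s) = 4.168 J.
Photons incident: 4.168 / 4.385×10⁻¹⁹ = 9.505×10¹⁸, i.e. 9.505×10¹⁸/6.022×10²³ = 1.578×10⁻⁵ mol.
Photons absorbed: 0.690 × 1.578×10⁻⁵ = 1.089×10⁻⁵ mol.
Product: Φ × n_abs = 0.041 × 1.089×10⁻⁵ = 4.465×10⁻⁷ mol.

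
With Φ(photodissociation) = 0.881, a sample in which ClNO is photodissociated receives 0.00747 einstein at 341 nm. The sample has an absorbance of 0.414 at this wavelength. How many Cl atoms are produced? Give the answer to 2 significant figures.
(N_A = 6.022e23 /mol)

2.4e21 atoms

Fraction absorbed: 1 − 10^(−0.414) = 0.6145.
Photons absorbed: 0.6145 × 0.00747 = 0.004590 mol.
Product: Φ × n_abs = 0.881 × 0.004590 = 0.004044 mol.
As a count: 0.004044 × 6.022e23 = 2.4e21.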